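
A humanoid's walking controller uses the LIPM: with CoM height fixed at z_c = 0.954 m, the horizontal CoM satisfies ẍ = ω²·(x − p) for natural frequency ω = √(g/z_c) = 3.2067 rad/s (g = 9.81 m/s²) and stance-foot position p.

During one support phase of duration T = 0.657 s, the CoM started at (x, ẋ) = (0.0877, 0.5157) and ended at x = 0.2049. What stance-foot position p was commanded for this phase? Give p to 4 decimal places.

ωT = 3.2067·0.657 = 2.106802; cosh(ωT) = 4.171766, sinh(ωT) = 4.050139
x(T) = p + (x₀−p)·cosh(ωT) + (ẋ₀/ω)·sinh(ωT) ⇒ p·(1 − cosh) = x(T) − x₀·cosh − (ẋ₀/ω)·sinh
numerator   = 0.2049 − (0.0877)·4.171766 − (0.5157/3.2067)·4.050139 = -0.812305
denominator = 1 − 4.171766 = -3.171766
p = -0.812305 / -3.171766 = 0.2561

p = 0.2561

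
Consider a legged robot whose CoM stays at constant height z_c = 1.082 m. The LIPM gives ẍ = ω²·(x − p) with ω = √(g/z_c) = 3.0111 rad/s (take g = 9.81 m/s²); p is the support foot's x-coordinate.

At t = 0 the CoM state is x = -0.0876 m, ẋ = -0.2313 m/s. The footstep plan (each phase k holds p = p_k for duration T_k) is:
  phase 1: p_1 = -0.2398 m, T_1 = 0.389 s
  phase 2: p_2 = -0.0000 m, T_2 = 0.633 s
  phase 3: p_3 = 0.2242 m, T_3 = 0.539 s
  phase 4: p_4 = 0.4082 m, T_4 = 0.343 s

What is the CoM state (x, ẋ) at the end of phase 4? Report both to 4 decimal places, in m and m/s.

phase 1: p=-0.2398, T=0.389, ωT=1.171318, cosh=1.768100, sinh=1.458142; start (x,ẋ)=(-0.087600, -0.231300) → end (x,ẋ)=(-0.082703, 0.259289)
phase 2: p=-0.0000, T=0.633, ωT=1.906026, cosh=3.437489, sinh=3.288819; start (x,ẋ)=(-0.082703, 0.259289) → end (x,ẋ)=(-0.001088, 0.072295)
phase 3: p=0.2242, T=0.539, ωT=1.622983, cosh=2.632747, sinh=2.435438; start (x,ẋ)=(-0.001088, 0.072295) → end (x,ẋ)=(-0.310453, -1.461782)
phase 4: p=0.4082, T=0.343, ωT=1.032807, cosh=1.582473, sinh=1.226467; start (x,ẋ)=(-0.310453, -1.461782) → end (x,ẋ)=(-1.324456, -4.967229)

x = -1.3245, ẋ = -4.9672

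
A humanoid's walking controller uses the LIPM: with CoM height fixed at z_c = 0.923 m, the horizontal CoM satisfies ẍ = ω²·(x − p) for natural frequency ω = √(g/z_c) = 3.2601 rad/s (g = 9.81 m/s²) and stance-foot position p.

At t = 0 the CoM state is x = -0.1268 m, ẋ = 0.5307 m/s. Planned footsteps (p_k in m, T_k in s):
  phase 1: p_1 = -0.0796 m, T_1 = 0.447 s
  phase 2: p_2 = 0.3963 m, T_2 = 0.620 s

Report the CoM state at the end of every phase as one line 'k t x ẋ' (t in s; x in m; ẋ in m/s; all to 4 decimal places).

phase 1: p=-0.0796, T=0.447, ωT=1.457265, cosh=2.263535, sinh=2.030663; start (x,ẋ)=(-0.126800, 0.530700) → end (x,ẋ)=(0.144125, 0.888786)
phase 2: p=0.3963, T=0.620, ωT=2.021262, cosh=3.840166, sinh=3.707678; start (x,ẋ)=(0.144125, 0.888786) → end (x,ẋ)=(0.438715, 0.364952)

1 0.4470 0.1441 0.8888
2 1.0670 0.4387 0.3650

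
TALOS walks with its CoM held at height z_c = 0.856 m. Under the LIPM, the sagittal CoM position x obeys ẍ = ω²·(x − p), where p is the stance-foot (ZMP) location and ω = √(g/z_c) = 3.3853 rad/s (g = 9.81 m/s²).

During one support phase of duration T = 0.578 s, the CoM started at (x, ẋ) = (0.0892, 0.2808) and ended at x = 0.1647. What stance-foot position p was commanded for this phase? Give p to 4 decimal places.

p = 0.1705

ωT = 3.3853·0.578 = 1.956703; cosh(ωT) = 3.608643, sinh(ωT) = 3.467319
x(T) = p + (x₀−p)·cosh(ωT) + (ẋ₀/ω)·sinh(ωT) ⇒ p·(1 − cosh) = x(T) − x₀·cosh − (ẋ₀/ω)·sinh
numerator   = 0.1647 − (0.0892)·3.608643 − (0.2808/3.3853)·3.467319 = -0.444794
denominator = 1 − 3.608643 = -2.608643
p = -0.444794 / -2.608643 = 0.1705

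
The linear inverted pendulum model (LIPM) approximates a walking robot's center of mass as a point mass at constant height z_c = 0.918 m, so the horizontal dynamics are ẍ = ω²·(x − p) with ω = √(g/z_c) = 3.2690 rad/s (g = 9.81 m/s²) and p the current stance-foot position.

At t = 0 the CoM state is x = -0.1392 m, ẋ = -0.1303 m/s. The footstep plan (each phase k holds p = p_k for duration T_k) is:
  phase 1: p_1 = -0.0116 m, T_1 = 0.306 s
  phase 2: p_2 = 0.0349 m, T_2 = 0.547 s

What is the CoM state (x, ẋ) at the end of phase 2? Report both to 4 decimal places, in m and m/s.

x = -1.4718, ẋ = -4.8823

phase 1: p=-0.0116, T=0.306, ωT=1.000314, cosh=1.543450, sinh=1.175686; start (x,ẋ)=(-0.139200, -0.130300) → end (x,ẋ)=(-0.255406, -0.691519)
phase 2: p=0.0349, T=0.547, ωT=1.788143, cosh=3.072805, sinh=2.905535; start (x,ẋ)=(-0.255406, -0.691519) → end (x,ẋ)=(-1.471786, -4.882287)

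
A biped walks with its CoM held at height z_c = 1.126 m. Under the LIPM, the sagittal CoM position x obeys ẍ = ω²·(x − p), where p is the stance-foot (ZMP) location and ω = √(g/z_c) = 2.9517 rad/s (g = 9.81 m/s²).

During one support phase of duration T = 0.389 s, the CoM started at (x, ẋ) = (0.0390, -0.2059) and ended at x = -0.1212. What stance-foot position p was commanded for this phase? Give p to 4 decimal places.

ωT = 2.9517·0.389 = 1.148211; cosh(ωT) = 1.734876, sinh(ωT) = 1.417673
x(T) = p + (x₀−p)·cosh(ωT) + (ẋ₀/ω)·sinh(ωT) ⇒ p·(1 − cosh) = x(T) − x₀·cosh − (ẋ₀/ω)·sinh
numerator   = -0.1212 − (0.0390)·1.734876 − (-0.2059/2.9517)·1.417673 = -0.089968
denominator = 1 − 1.734876 = -0.734876
p = -0.089968 / -0.734876 = 0.1224

p = 0.1224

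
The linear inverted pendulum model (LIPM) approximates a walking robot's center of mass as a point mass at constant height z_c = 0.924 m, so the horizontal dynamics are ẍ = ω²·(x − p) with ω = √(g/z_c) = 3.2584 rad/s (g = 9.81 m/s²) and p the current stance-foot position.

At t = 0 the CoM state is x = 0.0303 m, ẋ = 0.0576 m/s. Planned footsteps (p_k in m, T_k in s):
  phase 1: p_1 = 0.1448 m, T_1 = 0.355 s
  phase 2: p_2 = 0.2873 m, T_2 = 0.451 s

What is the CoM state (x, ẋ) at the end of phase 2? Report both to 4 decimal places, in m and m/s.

phase 1: p=0.1448, T=0.355, ωT=1.156732, cosh=1.747019, sinh=1.432507; start (x,ẋ)=(0.030300, 0.057600) → end (x,ẋ)=(-0.029911, -0.433821)
phase 2: p=0.2873, T=0.451, ωT=1.469538, cosh=2.288630, sinh=2.058598; start (x,ẋ)=(-0.029911, -0.433821) → end (x,ẋ)=(-0.712758, -3.120621)

x = -0.7128, ẋ = -3.1206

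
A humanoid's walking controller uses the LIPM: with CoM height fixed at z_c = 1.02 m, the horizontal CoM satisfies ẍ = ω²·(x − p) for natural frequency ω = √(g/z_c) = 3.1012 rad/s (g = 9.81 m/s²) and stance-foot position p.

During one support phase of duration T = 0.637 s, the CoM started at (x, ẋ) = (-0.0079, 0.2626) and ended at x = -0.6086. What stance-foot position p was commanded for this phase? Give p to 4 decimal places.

p = 0.3287

ωT = 3.1012·0.637 = 1.975464; cosh(ωT) = 3.674332, sinh(ωT) = 3.535635
x(T) = p + (x₀−p)·cosh(ωT) + (ẋ₀/ω)·sinh(ωT) ⇒ p·(1 − cosh) = x(T) − x₀·cosh − (ẋ₀/ω)·sinh
numerator   = -0.6086 − (-0.0079)·3.674332 − (0.2626/3.1012)·3.535635 = -0.878959
denominator = 1 − 3.674332 = -2.674332
p = -0.878959 / -2.674332 = 0.3287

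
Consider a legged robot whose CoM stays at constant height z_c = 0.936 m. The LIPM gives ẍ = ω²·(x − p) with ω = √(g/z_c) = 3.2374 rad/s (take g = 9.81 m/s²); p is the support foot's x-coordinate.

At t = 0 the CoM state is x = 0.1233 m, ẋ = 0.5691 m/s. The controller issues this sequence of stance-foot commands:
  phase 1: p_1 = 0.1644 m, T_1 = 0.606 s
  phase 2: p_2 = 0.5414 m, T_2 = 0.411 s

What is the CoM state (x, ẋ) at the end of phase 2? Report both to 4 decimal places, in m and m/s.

x = 1.5865, ẋ = 3.7322

phase 1: p=0.1644, T=0.606, ωT=1.961864, cosh=3.626586, sinh=3.485990; start (x,ẋ)=(0.123300, 0.569100) → end (x,ẋ)=(0.628147, 1.600054)
phase 2: p=0.5414, T=0.411, ωT=1.330571, cosh=2.023765, sinh=1.759439; start (x,ẋ)=(0.628147, 1.600054) → end (x,ẋ)=(1.586541, 3.732244)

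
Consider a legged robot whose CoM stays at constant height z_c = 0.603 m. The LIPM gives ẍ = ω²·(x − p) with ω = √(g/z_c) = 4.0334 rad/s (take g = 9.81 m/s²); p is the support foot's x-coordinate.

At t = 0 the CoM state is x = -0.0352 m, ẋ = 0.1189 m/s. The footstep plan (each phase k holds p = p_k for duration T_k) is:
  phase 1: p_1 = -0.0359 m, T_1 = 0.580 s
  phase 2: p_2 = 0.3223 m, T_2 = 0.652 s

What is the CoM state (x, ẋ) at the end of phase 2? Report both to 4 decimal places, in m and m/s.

x = -0.0035, ẋ = -1.2092

phase 1: p=-0.0359, T=0.580, ωT=2.339372, cosh=5.235554, sinh=5.139166; start (x,ẋ)=(-0.035200, 0.118900) → end (x,ẋ)=(0.119262, 0.637017)
phase 2: p=0.3223, T=0.652, ωT=2.629777, cosh=6.971384, sinh=6.899290; start (x,ẋ)=(0.119262, 0.637017) → end (x,ẋ)=(-0.003516, -1.209179)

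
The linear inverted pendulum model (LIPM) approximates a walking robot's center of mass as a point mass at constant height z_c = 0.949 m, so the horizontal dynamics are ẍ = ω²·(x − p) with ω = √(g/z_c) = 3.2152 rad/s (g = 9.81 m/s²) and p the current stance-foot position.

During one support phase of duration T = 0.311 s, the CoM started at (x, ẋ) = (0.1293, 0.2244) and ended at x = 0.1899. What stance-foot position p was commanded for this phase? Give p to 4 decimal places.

p = 0.1687

ωT = 3.2152·0.311 = 0.999927; cosh(ωT) = 1.542995, sinh(ωT) = 1.175089
x(T) = p + (x₀−p)·cosh(ωT) + (ẋ₀/ω)·sinh(ωT) ⇒ p·(1 − cosh) = x(T) − x₀·cosh − (ẋ₀/ω)·sinh
numerator   = 0.1899 − (0.1293)·1.542995 − (0.2244/3.2152)·1.175089 = -0.091623
denominator = 1 − 1.542995 = -0.542995
p = -0.091623 / -0.542995 = 0.1687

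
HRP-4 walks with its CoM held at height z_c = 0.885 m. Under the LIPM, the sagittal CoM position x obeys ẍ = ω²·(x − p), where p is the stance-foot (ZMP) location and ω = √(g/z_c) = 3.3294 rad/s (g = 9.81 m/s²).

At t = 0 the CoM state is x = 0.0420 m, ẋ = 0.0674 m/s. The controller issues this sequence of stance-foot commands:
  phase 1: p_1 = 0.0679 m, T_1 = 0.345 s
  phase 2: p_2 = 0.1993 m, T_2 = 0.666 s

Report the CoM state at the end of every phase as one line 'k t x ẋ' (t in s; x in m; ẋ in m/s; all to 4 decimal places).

phase 1: p=0.0679, T=0.345, ωT=1.148643, cosh=1.735488, sinh=1.418422; start (x,ẋ)=(0.042000, 0.067400) → end (x,ẋ)=(0.051665, -0.005341)
phase 2: p=0.1993, T=0.666, ωT=2.217380, cosh=4.646068, sinh=4.537174; start (x,ẋ)=(0.051665, -0.005341) → end (x,ẋ)=(-0.493899, -2.254994)

1 0.3450 0.0517 -0.0053
2 1.0110 -0.4939 -2.2550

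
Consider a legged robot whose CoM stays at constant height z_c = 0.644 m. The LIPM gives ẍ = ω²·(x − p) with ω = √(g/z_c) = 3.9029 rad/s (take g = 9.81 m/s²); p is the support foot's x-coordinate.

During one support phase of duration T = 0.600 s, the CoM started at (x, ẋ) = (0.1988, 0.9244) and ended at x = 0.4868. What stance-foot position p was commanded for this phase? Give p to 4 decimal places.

p = 0.4182

ωT = 3.9029·0.600 = 2.341740; cosh(ωT) = 5.247738, sinh(ωT) = 5.151578
x(T) = p + (x₀−p)·cosh(ωT) + (ẋ₀/ω)·sinh(ωT) ⇒ p·(1 − cosh) = x(T) − x₀·cosh − (ẋ₀/ω)·sinh
numerator   = 0.4868 − (0.1988)·5.247738 − (0.9244/3.9029)·5.151578 = -1.776599
denominator = 1 − 5.247738 = -4.247738
p = -1.776599 / -4.247738 = 0.4182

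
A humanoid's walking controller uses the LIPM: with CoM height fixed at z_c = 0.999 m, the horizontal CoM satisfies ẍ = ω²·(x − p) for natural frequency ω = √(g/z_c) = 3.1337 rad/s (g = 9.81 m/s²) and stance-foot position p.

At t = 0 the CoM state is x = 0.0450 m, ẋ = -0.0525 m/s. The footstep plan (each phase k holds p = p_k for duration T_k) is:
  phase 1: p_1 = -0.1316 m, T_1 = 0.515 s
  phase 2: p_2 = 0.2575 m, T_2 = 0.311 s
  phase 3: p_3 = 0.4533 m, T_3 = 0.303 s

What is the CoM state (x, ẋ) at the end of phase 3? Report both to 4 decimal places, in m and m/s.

phase 1: p=-0.1316, T=0.515, ωT=1.613856, cosh=2.610628, sinh=2.411509; start (x,ẋ)=(0.045000, -0.052500) → end (x,ẋ)=(0.289036, 1.197499)
phase 2: p=0.2575, T=0.311, ωT=0.974581, cosh=1.513703, sinh=1.136353; start (x,ẋ)=(0.289036, 1.197499) → end (x,ẋ)=(0.739477, 1.924957)
phase 3: p=0.4533, T=0.303, ωT=0.949511, cosh=1.485688, sinh=1.098758; start (x,ẋ)=(0.739477, 1.924957) → end (x,ẋ)=(1.553410, 3.845244)

x = 1.5534, ẋ = 3.8452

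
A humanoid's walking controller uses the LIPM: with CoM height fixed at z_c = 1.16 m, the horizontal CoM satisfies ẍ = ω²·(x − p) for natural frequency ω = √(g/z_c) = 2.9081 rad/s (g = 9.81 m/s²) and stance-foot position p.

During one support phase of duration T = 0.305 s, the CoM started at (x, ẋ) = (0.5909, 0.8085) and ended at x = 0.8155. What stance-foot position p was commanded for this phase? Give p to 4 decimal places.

ωT = 2.9081·0.305 = 0.886970; cosh(ωT) = 1.419833, sinh(ωT) = 1.007931
x(T) = p + (x₀−p)·cosh(ωT) + (ẋ₀/ω)·sinh(ωT) ⇒ p·(1 − cosh) = x(T) − x₀·cosh − (ẋ₀/ω)·sinh
numerator   = 0.8155 − (0.5909)·1.419833 − (0.8085/2.9081)·1.007931 = -0.303701
denominator = 1 − 1.419833 = -0.419833
p = -0.303701 / -0.419833 = 0.7234

p = 0.7234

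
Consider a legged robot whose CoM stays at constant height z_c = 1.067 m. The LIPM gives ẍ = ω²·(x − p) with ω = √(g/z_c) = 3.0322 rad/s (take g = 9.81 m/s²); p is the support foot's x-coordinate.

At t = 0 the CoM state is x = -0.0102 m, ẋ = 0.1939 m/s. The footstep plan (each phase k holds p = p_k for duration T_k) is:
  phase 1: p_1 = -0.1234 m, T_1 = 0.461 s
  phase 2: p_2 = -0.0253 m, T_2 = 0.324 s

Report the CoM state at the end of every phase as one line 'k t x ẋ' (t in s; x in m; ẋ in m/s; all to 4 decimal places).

1 0.4610 0.2411 1.0683
2 0.7850 0.7849 2.5542

phase 1: p=-0.1234, T=0.461, ωT=1.397844, cosh=2.146798, sinh=1.899669; start (x,ẋ)=(-0.010200, 0.193900) → end (x,ẋ)=(0.241096, 1.068316)
phase 2: p=-0.0253, T=0.324, ωT=0.982433, cosh=1.522673, sinh=1.148274; start (x,ẋ)=(0.241096, 1.068316) → end (x,ẋ)=(0.784897, 2.554231)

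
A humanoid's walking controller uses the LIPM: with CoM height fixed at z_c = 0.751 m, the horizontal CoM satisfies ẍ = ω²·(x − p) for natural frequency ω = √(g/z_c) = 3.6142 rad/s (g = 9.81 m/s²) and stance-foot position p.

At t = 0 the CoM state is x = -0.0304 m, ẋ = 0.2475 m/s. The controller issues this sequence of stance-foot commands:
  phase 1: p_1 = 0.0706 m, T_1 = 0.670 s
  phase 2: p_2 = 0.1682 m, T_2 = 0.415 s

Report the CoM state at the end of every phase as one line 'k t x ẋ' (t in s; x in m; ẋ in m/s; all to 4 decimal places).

phase 1: p=0.0706, T=0.670, ωT=2.421514, cosh=5.675843, sinh=5.587056; start (x,ẋ)=(-0.030400, 0.247500) → end (x,ẋ)=(-0.120059, -0.634695)
phase 2: p=0.1682, T=0.415, ωT=1.499893, cosh=2.352182, sinh=2.129028; start (x,ẋ)=(-0.120059, -0.634695) → end (x,ẋ)=(-0.883720, -3.710996)

1 0.6700 -0.1201 -0.6347
2 1.0850 -0.8837 -3.7110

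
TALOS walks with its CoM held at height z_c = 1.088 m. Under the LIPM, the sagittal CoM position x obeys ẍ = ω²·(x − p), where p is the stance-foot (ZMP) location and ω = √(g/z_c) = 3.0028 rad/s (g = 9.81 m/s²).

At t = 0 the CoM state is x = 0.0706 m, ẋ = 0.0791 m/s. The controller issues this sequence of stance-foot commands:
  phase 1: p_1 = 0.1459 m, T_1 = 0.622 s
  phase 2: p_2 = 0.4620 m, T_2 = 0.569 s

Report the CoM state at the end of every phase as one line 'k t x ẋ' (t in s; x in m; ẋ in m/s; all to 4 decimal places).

1 0.6220 -0.0204 -0.4523
2 1.1910 -1.3156 -5.1573

phase 1: p=0.1459, T=0.622, ωT=1.867742, cosh=3.314066, sinh=3.159594; start (x,ẋ)=(0.070600, 0.079100) → end (x,ẋ)=(-0.020419, -0.452276)
phase 2: p=0.4620, T=0.569, ωT=1.708593, cosh=2.851155, sinh=2.670034; start (x,ẋ)=(-0.020419, -0.452276) → end (x,ẋ)=(-1.315606, -5.157340)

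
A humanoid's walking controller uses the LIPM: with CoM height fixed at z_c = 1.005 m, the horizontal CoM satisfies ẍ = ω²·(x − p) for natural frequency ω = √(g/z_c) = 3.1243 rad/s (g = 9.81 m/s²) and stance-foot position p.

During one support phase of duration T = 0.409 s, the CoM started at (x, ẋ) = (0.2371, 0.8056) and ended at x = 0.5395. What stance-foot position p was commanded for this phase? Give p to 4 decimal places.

ωT = 3.1243·0.409 = 1.277839; cosh(ωT) = 1.933757, sinh(ωT) = 1.655118
x(T) = p + (x₀−p)·cosh(ωT) + (ẋ₀/ω)·sinh(ωT) ⇒ p·(1 − cosh) = x(T) − x₀·cosh − (ẋ₀/ω)·sinh
numerator   = 0.5395 − (0.2371)·1.933757 − (0.8056/3.1243)·1.655118 = -0.345765
denominator = 1 − 1.933757 = -0.933757
p = -0.345765 / -0.933757 = 0.3703

p = 0.3703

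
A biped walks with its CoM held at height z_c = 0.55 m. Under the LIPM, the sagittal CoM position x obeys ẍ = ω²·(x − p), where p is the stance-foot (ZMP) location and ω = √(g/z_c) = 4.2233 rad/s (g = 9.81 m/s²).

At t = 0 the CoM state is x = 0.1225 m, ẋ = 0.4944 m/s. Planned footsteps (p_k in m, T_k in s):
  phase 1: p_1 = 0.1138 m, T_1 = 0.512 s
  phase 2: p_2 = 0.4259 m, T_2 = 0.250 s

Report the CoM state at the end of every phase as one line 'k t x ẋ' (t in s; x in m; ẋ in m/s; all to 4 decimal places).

phase 1: p=0.1138, T=0.512, ωT=2.162330, cosh=4.403209, sinh=4.288152; start (x,ẋ)=(0.122500, 0.494400) → end (x,ẋ)=(0.654100, 2.334505)
phase 2: p=0.4259, T=0.250, ωT=1.055825, cosh=1.611125, sinh=1.263220; start (x,ẋ)=(0.654100, 2.334505) → end (x,ẋ)=(1.491826, 4.978617)

1 0.5120 0.6541 2.3345
2 0.7620 1.4918 4.9786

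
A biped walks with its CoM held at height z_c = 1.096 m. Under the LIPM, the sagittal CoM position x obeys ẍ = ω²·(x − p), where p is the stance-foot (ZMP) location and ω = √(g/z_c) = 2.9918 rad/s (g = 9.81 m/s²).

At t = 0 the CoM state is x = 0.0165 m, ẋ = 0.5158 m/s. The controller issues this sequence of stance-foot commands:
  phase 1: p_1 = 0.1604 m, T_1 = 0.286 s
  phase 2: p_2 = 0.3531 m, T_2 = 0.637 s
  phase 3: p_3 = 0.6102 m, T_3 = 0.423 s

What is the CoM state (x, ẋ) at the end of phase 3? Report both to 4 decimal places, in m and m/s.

x = -1.3861, ẋ = -5.7144

phase 1: p=0.1604, T=0.286, ωT=0.855655, cosh=1.388960, sinh=0.963955; start (x,ẋ)=(0.016500, 0.515800) → end (x,ẋ)=(0.126719, 0.301424)
phase 2: p=0.3531, T=0.637, ωT=1.905777, cosh=3.436668, sinh=3.287960; start (x,ẋ)=(0.126719, 0.301424) → end (x,ẋ)=(-0.093635, -1.191000)
phase 3: p=0.6102, T=0.423, ωT=1.265531, cosh=1.913533, sinh=1.631443; start (x,ẋ)=(-0.093635, -1.191000) → end (x,ẋ)=(-1.386069, -5.714402)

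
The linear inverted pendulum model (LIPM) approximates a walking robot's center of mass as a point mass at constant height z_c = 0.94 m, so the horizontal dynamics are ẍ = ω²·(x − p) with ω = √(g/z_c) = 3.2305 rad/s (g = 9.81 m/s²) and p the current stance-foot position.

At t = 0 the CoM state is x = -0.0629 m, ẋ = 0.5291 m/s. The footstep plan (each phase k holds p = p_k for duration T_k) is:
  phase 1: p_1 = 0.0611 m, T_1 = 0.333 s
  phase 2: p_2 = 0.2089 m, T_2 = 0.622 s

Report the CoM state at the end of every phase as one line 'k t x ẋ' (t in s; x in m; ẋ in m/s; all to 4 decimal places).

phase 1: p=0.0611, T=0.333, ωT=1.075757, cosh=1.636625, sinh=1.295585; start (x,ẋ)=(-0.062900, 0.529100) → end (x,ẋ)=(0.070353, 0.346950)
phase 2: p=0.2089, T=0.622, ωT=2.009371, cosh=3.796349, sinh=3.662276; start (x,ẋ)=(0.070353, 0.346950) → end (x,ẋ)=(0.076249, -0.322004)

1 0.3330 0.0704 0.3470
2 0.9550 0.0762 -0.3220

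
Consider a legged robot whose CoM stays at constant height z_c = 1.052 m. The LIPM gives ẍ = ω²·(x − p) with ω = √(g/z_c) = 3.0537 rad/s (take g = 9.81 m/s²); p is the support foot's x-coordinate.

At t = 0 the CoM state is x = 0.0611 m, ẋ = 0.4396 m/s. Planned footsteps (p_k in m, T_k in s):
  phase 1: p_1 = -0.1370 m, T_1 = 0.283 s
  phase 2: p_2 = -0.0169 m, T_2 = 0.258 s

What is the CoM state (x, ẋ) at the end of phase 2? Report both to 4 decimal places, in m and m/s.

x = 0.7213, ẋ = 2.3894

phase 1: p=-0.1370, T=0.283, ωT=0.864197, cosh=1.397245, sinh=0.975855; start (x,ẋ)=(0.061100, 0.439600) → end (x,ẋ)=(0.280275, 1.204561)
phase 2: p=-0.0169, T=0.258, ωT=0.787855, cosh=1.326747, sinh=0.871927; start (x,ẋ)=(0.280275, 1.204561) → end (x,ẋ)=(0.721316, 2.389406)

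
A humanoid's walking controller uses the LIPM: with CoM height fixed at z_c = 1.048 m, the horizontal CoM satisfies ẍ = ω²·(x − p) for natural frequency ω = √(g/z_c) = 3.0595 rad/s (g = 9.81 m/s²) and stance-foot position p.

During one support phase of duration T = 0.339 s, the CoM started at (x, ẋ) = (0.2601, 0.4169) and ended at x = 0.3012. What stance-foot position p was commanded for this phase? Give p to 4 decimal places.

ωT = 3.0595·0.339 = 1.037170; cosh(ωT) = 1.587840, sinh(ωT) = 1.233383
x(T) = p + (x₀−p)·cosh(ωT) + (ẋ₀/ω)·sinh(ωT) ⇒ p·(1 − cosh) = x(T) − x₀·cosh − (ẋ₀/ω)·sinh
numerator   = 0.3012 − (0.2601)·1.587840 − (0.4169/3.0595)·1.233383 = -0.279863
denominator = 1 − 1.587840 = -0.587840
p = -0.279863 / -0.587840 = 0.4761

p = 0.4761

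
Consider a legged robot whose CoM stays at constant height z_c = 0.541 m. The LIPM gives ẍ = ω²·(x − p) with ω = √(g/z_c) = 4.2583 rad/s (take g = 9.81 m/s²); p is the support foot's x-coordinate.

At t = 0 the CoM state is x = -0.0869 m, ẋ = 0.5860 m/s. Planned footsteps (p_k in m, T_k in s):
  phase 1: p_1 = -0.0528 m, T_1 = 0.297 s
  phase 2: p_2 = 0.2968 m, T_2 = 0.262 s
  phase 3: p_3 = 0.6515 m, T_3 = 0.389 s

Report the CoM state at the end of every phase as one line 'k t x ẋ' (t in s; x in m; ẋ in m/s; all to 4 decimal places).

phase 1: p=-0.0528, T=0.297, ωT=1.264715, cosh=1.912202, sinh=1.629882; start (x,ẋ)=(-0.086900, 0.586000) → end (x,ẋ)=(0.106288, 0.883878)
phase 2: p=0.2968, T=0.262, ωT=1.115675, cosh=1.689660, sinh=1.361966; start (x,ẋ)=(0.106288, 0.883878) → end (x,ẋ)=(0.257597, 0.388548)
phase 3: p=0.6515, T=0.389, ωT=1.656479, cosh=2.715817, sinh=2.525007; start (x,ẋ)=(0.257597, 0.388548) → end (x,ẋ)=(-0.187874, -3.180113)

1 0.2970 0.1063 0.8839
2 0.5590 0.2576 0.3885
3 0.9480 -0.1879 -3.1801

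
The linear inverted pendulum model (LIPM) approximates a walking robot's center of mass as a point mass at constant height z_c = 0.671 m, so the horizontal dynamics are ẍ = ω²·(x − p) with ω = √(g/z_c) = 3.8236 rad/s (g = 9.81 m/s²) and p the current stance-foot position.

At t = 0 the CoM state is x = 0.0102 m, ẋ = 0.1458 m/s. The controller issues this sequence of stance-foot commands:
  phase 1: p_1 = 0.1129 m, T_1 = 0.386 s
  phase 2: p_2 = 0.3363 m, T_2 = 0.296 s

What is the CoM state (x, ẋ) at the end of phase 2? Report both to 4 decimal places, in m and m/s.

x = -0.4893, ẋ = -2.8418

phase 1: p=0.1129, T=0.386, ωT=1.475910, cosh=2.301792, sinh=2.073221; start (x,ẋ)=(0.010200, 0.145800) → end (x,ẋ)=(-0.044439, -0.478519)
phase 2: p=0.3363, T=0.296, ωT=1.131786, cosh=1.711823, sinh=1.389366; start (x,ẋ)=(-0.044439, -0.478519) → end (x,ẋ)=(-0.489335, -2.841769)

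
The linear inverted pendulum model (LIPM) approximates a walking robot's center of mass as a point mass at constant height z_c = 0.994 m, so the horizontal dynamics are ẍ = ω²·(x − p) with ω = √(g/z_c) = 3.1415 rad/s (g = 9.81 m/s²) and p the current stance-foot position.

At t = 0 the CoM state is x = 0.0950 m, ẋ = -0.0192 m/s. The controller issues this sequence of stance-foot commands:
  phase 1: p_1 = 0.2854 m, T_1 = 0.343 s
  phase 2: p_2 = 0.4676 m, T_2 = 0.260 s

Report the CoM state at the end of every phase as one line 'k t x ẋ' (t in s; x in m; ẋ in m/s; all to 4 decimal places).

1 0.3430 -0.0346 -0.8082
2 0.6030 -0.4459 -2.5298

phase 1: p=0.2854, T=0.343, ωT=1.077535, cosh=1.638931, sinh=1.298497; start (x,ẋ)=(0.095000, -0.019200) → end (x,ẋ)=(-0.034589, -0.808153)
phase 2: p=0.4676, T=0.260, ωT=0.816790, cosh=1.352535, sinh=0.910688; start (x,ẋ)=(-0.034589, -0.808153) → end (x,ẋ)=(-0.445903, -2.529779)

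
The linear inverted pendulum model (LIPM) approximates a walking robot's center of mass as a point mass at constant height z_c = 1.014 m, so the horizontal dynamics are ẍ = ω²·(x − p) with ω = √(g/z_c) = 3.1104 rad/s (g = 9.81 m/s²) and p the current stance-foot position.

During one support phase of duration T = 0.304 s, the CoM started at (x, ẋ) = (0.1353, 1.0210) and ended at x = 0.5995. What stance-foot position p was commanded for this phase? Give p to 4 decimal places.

p = -0.0838

ωT = 3.1104·0.304 = 0.945562; cosh(ωT) = 1.481360, sinh(ωT) = 1.092899
x(T) = p + (x₀−p)·cosh(ωT) + (ẋ₀/ω)·sinh(ωT) ⇒ p·(1 − cosh) = x(T) − x₀·cosh − (ẋ₀/ω)·sinh
numerator   = 0.5995 − (0.1353)·1.481360 − (1.0210/3.1104)·1.092899 = 0.040324
denominator = 1 − 1.481360 = -0.481360
p = 0.040324 / -0.481360 = -0.0838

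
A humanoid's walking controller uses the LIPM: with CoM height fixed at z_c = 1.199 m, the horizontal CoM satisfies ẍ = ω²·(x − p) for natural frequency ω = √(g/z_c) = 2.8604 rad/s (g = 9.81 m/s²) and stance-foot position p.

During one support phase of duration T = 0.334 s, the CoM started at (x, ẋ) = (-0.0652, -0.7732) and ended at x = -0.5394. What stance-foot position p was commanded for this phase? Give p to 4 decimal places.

ωT = 2.8604·0.334 = 0.955374; cosh(ωT) = 1.492155, sinh(ωT) = 1.107487
x(T) = p + (x₀−p)·cosh(ωT) + (ẋ₀/ω)·sinh(ωT) ⇒ p·(1 − cosh) = x(T) − x₀·cosh − (ẋ₀/ω)·sinh
numerator   = -0.5394 − (-0.0652)·1.492155 − (-0.7732/2.8604)·1.107487 = -0.142745
denominator = 1 − 1.492155 = -0.492155
p = -0.142745 / -0.492155 = 0.2900

p = 0.2900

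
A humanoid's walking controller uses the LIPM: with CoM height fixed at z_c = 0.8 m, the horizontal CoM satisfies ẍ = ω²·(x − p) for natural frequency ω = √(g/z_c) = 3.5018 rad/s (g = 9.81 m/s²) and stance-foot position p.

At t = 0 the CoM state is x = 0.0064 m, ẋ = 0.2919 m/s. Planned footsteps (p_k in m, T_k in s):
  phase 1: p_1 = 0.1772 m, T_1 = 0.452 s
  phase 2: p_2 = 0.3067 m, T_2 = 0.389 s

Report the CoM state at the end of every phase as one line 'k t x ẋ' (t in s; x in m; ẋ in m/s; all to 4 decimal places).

1 0.4520 -0.0618 -0.6540
2 0.8410 -0.8006 -3.7145

phase 1: p=0.1772, T=0.452, ωT=1.582814, cosh=2.537016, sinh=2.331619; start (x,ẋ)=(0.006400, 0.291900) → end (x,ẋ)=(-0.061765, -0.654004)
phase 2: p=0.3067, T=0.389, ωT=1.362200, cosh=2.080436, sinh=1.824339; start (x,ẋ)=(-0.061765, -0.654004) → end (x,ẋ)=(-0.800586, -3.714543)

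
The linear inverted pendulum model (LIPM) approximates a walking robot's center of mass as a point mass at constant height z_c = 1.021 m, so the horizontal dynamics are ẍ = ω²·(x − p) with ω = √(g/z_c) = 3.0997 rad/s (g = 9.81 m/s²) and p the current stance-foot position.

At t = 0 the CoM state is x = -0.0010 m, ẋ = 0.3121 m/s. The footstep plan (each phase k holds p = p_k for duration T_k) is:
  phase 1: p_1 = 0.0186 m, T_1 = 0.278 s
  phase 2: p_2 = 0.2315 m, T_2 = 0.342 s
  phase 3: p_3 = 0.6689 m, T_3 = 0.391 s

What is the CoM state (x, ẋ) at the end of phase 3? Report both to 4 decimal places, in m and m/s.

x = -0.2462, ẋ = -2.3489

phase 1: p=0.0186, T=0.278, ωT=0.861717, cosh=1.394829, sinh=0.972392; start (x,ẋ)=(-0.001000, 0.312100) → end (x,ẋ)=(0.089169, 0.376249)
phase 2: p=0.2315, T=0.342, ωT=1.060097, cosh=1.616537, sinh=1.270115; start (x,ẋ)=(0.089169, 0.376249) → end (x,ẋ)=(0.155586, 0.047866)
phase 3: p=0.6689, T=0.391, ωT=1.211983, cosh=1.828873, sinh=1.531267; start (x,ẋ)=(0.155586, 0.047866) → end (x,ẋ)=(-0.246240, -2.348887)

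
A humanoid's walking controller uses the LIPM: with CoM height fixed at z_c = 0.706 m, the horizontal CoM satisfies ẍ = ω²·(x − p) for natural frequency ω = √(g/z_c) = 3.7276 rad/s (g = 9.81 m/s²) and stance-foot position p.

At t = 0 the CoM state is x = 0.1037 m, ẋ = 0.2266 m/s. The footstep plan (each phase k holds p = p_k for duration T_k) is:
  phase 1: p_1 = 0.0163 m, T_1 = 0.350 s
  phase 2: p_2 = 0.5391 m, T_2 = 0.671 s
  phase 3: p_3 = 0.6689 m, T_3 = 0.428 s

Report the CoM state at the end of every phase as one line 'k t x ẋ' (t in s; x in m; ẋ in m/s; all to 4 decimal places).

1 0.3500 0.2931 1.0047
2 1.0210 0.6612 0.6128
3 1.4490 1.0378 1.5054

phase 1: p=0.0163, T=0.350, ωT=1.304660, cosh=1.978850, sinh=1.707585; start (x,ẋ)=(0.103700, 0.226600) → end (x,ẋ)=(0.293055, 1.004726)
phase 2: p=0.5391, T=0.671, ωT=2.501220, cosh=6.139673, sinh=6.057688; start (x,ẋ)=(0.293055, 1.004726) → end (x,ẋ)=(0.661236, 0.612839)
phase 3: p=0.6689, T=0.428, ωT=1.595413, cosh=2.566594, sinh=2.363770; start (x,ẋ)=(0.661236, 0.612839) → end (x,ẋ)=(1.037846, 1.505377)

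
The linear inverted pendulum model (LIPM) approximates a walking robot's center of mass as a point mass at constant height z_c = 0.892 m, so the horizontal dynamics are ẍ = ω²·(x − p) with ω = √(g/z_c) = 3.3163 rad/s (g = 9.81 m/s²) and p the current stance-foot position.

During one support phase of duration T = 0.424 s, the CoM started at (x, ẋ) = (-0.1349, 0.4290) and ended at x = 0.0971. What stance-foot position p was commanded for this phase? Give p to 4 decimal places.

p = -0.1211

ωT = 3.3163·0.424 = 1.406111; cosh(ωT) = 2.162576, sinh(ωT) = 1.917482
x(T) = p + (x₀−p)·cosh(ωT) + (ẋ₀/ω)·sinh(ωT) ⇒ p·(1 − cosh) = x(T) − x₀·cosh − (ẋ₀/ω)·sinh
numerator   = 0.0971 − (-0.1349)·2.162576 − (0.4290/3.3163)·1.917482 = 0.140784
denominator = 1 − 2.162576 = -1.162576
p = 0.140784 / -1.162576 = -0.1211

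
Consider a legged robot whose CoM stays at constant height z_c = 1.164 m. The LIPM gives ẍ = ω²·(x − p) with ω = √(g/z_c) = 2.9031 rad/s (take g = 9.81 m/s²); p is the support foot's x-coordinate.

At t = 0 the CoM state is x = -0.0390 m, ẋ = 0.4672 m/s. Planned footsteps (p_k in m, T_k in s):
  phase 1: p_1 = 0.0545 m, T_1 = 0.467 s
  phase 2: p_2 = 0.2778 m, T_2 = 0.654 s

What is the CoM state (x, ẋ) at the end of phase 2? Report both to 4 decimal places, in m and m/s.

x = 0.3841, ẋ = 0.4341

phase 1: p=0.0545, T=0.467, ωT=1.355748, cosh=2.068708, sinh=1.810953; start (x,ẋ)=(-0.039000, 0.467200) → end (x,ẋ)=(0.152515, 0.474935)
phase 2: p=0.2778, T=0.654, ωT=1.898627, cosh=3.413249, sinh=3.263475; start (x,ẋ)=(0.152515, 0.474935) → end (x,ẋ)=(0.384063, 0.434099)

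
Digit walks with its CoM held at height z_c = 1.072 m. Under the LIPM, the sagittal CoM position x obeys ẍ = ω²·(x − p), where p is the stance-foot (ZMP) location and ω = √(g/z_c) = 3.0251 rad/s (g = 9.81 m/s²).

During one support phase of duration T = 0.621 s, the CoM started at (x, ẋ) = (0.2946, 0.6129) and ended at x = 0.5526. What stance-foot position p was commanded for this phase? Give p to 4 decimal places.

p = 0.4604

ωT = 3.0251·0.621 = 1.878587; cosh(ωT) = 3.348529, sinh(ωT) = 3.195723
x(T) = p + (x₀−p)·cosh(ωT) + (ẋ₀/ω)·sinh(ωT) ⇒ p·(1 − cosh) = x(T) − x₀·cosh − (ẋ₀/ω)·sinh
numerator   = 0.5526 − (0.2946)·3.348529 − (0.6129/3.0251)·3.195723 = -1.081346
denominator = 1 − 3.348529 = -2.348529
p = -1.081346 / -2.348529 = 0.4604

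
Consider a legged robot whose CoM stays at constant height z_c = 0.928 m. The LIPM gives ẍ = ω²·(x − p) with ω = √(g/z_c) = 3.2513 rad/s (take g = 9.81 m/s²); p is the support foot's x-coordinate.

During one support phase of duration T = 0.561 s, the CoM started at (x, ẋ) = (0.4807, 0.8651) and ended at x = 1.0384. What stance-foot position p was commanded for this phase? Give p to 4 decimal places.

ωT = 3.2513·0.561 = 1.823979; cosh(ωT) = 3.178925, sinh(ωT) = 3.017542
x(T) = p + (x₀−p)·cosh(ωT) + (ẋ₀/ω)·sinh(ωT) ⇒ p·(1 − cosh) = x(T) − x₀·cosh − (ẋ₀/ω)·sinh
numerator   = 1.0384 − (0.4807)·3.178925 − (0.8651/3.2513)·3.017542 = -1.292611
denominator = 1 − 3.178925 = -2.178925
p = -1.292611 / -2.178925 = 0.5932

p = 0.5932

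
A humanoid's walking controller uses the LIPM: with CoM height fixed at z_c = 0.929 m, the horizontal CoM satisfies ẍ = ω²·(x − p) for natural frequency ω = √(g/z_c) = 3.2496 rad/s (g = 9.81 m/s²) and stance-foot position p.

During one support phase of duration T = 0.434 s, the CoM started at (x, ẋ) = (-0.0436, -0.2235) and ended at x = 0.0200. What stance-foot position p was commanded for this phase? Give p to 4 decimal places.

ωT = 3.2496·0.434 = 1.410326; cosh(ωT) = 2.170678, sinh(ωT) = 1.926614
x(T) = p + (x₀−p)·cosh(ωT) + (ẋ₀/ω)·sinh(ωT) ⇒ p·(1 − cosh) = x(T) − x₀·cosh − (ẋ₀/ω)·sinh
numerator   = 0.0200 − (-0.0436)·2.170678 − (-0.2235/3.2496)·1.926614 = 0.247150
denominator = 1 − 2.170678 = -1.170678
p = 0.247150 / -1.170678 = -0.2111

p = -0.2111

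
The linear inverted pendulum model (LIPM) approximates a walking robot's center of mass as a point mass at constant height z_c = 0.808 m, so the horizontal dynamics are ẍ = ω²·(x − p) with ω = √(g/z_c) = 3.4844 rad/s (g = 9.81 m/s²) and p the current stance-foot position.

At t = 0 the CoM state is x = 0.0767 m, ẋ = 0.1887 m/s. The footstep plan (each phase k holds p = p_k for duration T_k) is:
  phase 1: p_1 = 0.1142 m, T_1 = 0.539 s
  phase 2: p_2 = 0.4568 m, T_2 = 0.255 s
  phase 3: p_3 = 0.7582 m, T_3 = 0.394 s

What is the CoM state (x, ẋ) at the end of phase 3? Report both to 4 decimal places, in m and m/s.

phase 1: p=0.1142, T=0.539, ωT=1.878092, cosh=3.346946, sinh=3.194064; start (x,ẋ)=(0.076700, 0.188700) → end (x,ẋ)=(0.161666, 0.214216)
phase 2: p=0.4568, T=0.255, ωT=0.888522, cosh=1.421398, sinh=1.010135; start (x,ẋ)=(0.161666, 0.214216) → end (x,ẋ)=(0.099399, -0.734300)
phase 3: p=0.7582, T=0.394, ωT=1.372854, cosh=2.099990, sinh=1.846607; start (x,ẋ)=(0.099399, -0.734300) → end (x,ẋ)=(-1.014428, -5.780956)

x = -1.0144, ẋ = -5.7810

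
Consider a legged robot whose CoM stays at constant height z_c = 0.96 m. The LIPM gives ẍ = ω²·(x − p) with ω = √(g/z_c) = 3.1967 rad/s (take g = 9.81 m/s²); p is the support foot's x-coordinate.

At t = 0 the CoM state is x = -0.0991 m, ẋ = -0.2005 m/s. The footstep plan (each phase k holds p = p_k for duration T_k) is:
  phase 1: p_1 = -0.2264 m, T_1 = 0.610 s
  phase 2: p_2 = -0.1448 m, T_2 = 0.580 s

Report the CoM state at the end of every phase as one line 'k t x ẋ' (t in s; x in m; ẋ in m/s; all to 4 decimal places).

1 0.6100 0.0141 0.6823
2 1.1900 1.0397 3.8137

phase 1: p=-0.2264, T=0.610, ωT=1.949987, cosh=3.585436, sinh=3.443160; start (x,ẋ)=(-0.099100, -0.200500) → end (x,ẋ)=(0.014068, 0.682279)
phase 2: p=-0.1448, T=0.580, ωT=1.854086, cosh=3.271227, sinh=3.114631; start (x,ẋ)=(0.014068, 0.682279) → end (x,ẋ)=(1.039656, 3.813665)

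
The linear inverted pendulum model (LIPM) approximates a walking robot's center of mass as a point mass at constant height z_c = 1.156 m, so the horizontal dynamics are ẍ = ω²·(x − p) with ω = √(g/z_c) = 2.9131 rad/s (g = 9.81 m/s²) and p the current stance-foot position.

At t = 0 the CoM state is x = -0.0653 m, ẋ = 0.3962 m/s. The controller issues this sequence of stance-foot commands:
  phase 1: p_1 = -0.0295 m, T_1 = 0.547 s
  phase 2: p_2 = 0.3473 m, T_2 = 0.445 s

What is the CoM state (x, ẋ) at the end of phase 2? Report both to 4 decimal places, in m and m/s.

x = 0.5036, ẋ = 0.7833

phase 1: p=-0.0295, T=0.547, ωT=1.593466, cosh=2.561997, sinh=2.358777; start (x,ẋ)=(-0.065300, 0.396200) → end (x,ẋ)=(0.199589, 0.769069)
phase 2: p=0.3473, T=0.445, ωT=1.296330, cosh=1.964694, sinh=1.691160; start (x,ẋ)=(0.199589, 0.769069) → end (x,ẋ)=(0.503565, 0.783284)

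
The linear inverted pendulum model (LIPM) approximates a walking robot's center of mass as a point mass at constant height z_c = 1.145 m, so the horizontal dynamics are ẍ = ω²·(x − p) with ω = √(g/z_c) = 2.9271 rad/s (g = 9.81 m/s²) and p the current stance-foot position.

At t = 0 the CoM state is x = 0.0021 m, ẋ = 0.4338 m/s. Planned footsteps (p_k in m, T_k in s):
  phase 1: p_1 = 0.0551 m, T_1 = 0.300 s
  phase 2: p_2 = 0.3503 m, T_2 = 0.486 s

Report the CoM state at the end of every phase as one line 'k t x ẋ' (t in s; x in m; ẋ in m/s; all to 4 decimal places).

1 0.3000 0.1278 0.4577
2 0.7860 0.1675 -0.2676

phase 1: p=0.0551, T=0.300, ωT=0.878130, cosh=1.410977, sinh=0.995418; start (x,ẋ)=(0.002100, 0.433800) → end (x,ẋ)=(0.127840, 0.457657)
phase 2: p=0.3503, T=0.486, ωT=1.422571, cosh=2.194431, sinh=1.953338; start (x,ẋ)=(0.127840, 0.457657) → end (x,ẋ)=(0.167535, -0.267642)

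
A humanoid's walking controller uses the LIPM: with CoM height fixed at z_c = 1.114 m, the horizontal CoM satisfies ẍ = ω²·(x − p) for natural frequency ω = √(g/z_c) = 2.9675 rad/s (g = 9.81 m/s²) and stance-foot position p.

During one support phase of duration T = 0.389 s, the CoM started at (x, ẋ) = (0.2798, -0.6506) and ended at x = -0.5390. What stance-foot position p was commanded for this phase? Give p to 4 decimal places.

p = 0.9598

ωT = 2.9675·0.389 = 1.154357; cosh(ωT) = 1.743622, sinh(ωT) = 1.428362
x(T) = p + (x₀−p)·cosh(ωT) + (ẋ₀/ω)·sinh(ωT) ⇒ p·(1 − cosh) = x(T) − x₀·cosh − (ẋ₀/ω)·sinh
numerator   = -0.5390 − (0.2798)·1.743622 − (-0.6506/2.9675)·1.428362 = -0.713709
denominator = 1 − 1.743622 = -0.743622
p = -0.713709 / -0.743622 = 0.9598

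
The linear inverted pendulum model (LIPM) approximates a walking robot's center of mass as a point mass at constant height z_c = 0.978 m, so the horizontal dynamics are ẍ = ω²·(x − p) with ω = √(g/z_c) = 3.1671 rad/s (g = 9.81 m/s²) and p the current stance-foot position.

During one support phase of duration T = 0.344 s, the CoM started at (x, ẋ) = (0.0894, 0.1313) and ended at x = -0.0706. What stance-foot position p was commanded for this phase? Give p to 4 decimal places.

p = 0.4173

ωT = 3.1671·0.344 = 1.089482; cosh(ωT) = 1.654563, sinh(ωT) = 1.318172
x(T) = p + (x₀−p)·cosh(ωT) + (ẋ₀/ω)·sinh(ωT) ⇒ p·(1 − cosh) = x(T) − x₀·cosh − (ẋ₀/ω)·sinh
numerator   = -0.0706 − (0.0894)·1.654563 − (0.1313/3.1671)·1.318172 = -0.273166
denominator = 1 − 1.654563 = -0.654563
p = -0.273166 / -0.654563 = 0.4173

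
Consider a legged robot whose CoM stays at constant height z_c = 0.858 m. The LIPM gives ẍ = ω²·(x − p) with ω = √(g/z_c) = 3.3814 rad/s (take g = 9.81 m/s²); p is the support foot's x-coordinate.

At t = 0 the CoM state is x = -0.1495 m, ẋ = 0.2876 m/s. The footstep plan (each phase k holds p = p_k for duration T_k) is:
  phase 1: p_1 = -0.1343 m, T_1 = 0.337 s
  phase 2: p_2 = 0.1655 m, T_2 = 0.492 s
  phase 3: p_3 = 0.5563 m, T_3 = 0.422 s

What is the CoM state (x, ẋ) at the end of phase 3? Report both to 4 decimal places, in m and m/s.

phase 1: p=-0.1343, T=0.337, ωT=1.139532, cosh=1.722637, sinh=1.402668; start (x,ẋ)=(-0.149500, 0.287600) → end (x,ẋ)=(-0.041182, 0.423337)
phase 2: p=0.1655, T=0.492, ωT=1.663649, cosh=2.733991, sinh=2.544545; start (x,ẋ)=(-0.041182, 0.423337) → end (x,ẋ)=(-0.081001, -0.620920)
phase 3: p=0.5563, T=0.422, ωT=1.426951, cosh=2.203008, sinh=1.962969; start (x,ẋ)=(-0.081001, -0.620920) → end (x,ẋ)=(-1.208136, -5.598030)

x = -1.2081, ẋ = -5.5980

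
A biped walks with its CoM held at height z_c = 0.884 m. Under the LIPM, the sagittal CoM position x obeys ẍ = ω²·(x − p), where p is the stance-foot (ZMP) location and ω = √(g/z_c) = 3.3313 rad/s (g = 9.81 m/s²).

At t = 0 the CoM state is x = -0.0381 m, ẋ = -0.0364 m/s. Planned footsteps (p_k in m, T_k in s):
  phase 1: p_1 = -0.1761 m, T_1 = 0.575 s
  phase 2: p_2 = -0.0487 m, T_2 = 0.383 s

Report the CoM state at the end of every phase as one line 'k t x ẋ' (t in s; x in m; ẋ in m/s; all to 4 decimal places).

phase 1: p=-0.1761, T=0.575, ωT=1.915497, cosh=3.468792, sinh=3.321524; start (x,ẋ)=(-0.038100, -0.036400) → end (x,ẋ)=(0.266300, 1.400705)
phase 2: p=-0.0487, T=0.383, ωT=1.275888, cosh=1.930532, sinh=1.651349; start (x,ẋ)=(0.266300, 1.400705) → end (x,ẋ)=(1.253757, 4.436964)

1 0.5750 0.2663 1.4007
2 0.9580 1.2538 4.4370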